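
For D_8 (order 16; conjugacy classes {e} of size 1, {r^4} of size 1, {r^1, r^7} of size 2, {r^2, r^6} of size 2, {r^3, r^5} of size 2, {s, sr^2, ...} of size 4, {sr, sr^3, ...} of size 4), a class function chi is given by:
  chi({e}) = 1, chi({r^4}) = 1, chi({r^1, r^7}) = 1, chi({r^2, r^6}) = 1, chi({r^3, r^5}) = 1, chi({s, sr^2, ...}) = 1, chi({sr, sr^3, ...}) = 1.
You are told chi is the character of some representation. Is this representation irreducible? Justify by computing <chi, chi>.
Irreducible: <chi, chi> = 1.

Working: <chi, chi> = (1/|G|) sum_C |C| * |chi(C)|^2 = (1/16)[1*|1|^2 + 1*|1|^2 + 2*|1|^2 + 2*|1|^2 + 2*|1|^2 + 4*|1|^2 + 4*|1|^2]
  = (1/16)[(1) + (1) + (2) + (2) + (2) + (4) + (4)] = 16/16 = 1.
A character is irreducible iff <chi, chi> = 1, so this representation is irreducible.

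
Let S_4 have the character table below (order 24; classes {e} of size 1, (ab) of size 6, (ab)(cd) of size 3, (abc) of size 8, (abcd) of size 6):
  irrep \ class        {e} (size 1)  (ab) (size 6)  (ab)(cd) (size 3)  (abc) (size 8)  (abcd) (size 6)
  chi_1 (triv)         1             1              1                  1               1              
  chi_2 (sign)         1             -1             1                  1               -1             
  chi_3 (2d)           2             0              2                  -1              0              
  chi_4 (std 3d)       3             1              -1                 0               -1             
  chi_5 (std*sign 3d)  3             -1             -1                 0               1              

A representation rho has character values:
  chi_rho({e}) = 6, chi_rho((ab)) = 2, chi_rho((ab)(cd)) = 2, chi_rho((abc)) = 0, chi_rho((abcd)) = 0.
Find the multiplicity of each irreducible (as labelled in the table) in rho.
Multiplicities: chi_1: 1, chi_2: 0, chi_3: 1, chi_4: 1, chi_5: 0.

Argument: Use <chi_rho, chi> = (1/|G|) sum_C |C| * chi_rho(C) * conj(chi(C)) with |G| = 24 for each irreducible chi in the table:
  <chi_rho, chi_1> = (1/24)[1*(6)*conj(1) + 6*(2)*conj(1) + 3*(2)*conj(1) + 8*(0)*conj(1) + 6*(0)*conj(1)]
      = (1/24)[(6) + (12) + (6) + (0) + (0)] = 24/24 = 1
  <chi_rho, chi_2> = (1/24)[1*(6)*conj(1) + 6*(2)*conj(-1) + 3*(2)*conj(1) + 8*(0)*conj(1) + 6*(0)*conj(-1)]
      = (1/24)[(6) + (-12) + (6) + (0) + (0)] = 0/24 = 0
  <chi_rho, chi_3> = (1/24)[1*(6)*conj(2) + 6*(2)*conj(0) + 3*(2)*conj(2) + 8*(0)*conj(-1) + 6*(0)*conj(0)]
      = (1/24)[(12) + (0) + (12) + (0) + (0)] = 24/24 = 1
  <chi_rho, chi_4> = (1/24)[1*(6)*conj(3) + 6*(2)*conj(1) + 3*(2)*conj(-1) + 8*(0)*conj(0) + 6*(0)*conj(-1)]
      = (1/24)[(18) + (12) + (-6) + (0) + (0)] = 24/24 = 1
  <chi_rho, chi_5> = (1/24)[1*(6)*conj(3) + 6*(2)*conj(-1) + 3*(2)*conj(-1) + 8*(0)*conj(0) + 6*(0)*conj(1)]
      = (1/24)[(18) + (-12) + (-6) + (0) + (0)] = 0/24 = 0
Dimension check: dim(rho) = sum (mult * dim) = 1*1 + 0*1 + 1*2 + 1*3 + 0*3 = 6 = chi_rho(e) = 6.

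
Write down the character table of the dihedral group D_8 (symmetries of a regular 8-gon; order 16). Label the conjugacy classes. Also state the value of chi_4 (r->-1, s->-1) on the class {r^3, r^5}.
Conjugacy classes: {e} of size 1, {r^4} of size 1, {r^1, r^7} of size 2, {r^2, r^6} of size 2, {r^3, r^5} of size 2, {s, sr^2, ...} of size 4, {sr, sr^3, ...} of size 4.
Character table:
  irrep \ class              {e} (size 1)  {r^4} (size 1)  {r^1, r^7} (size 2)  {r^2, r^6} (size 2)  {r^3, r^5} (size 2)  {s, sr^2, ...} (size 4)  {sr, sr^3, ...} (size 4)
  chi_1 (triv)               1             1               1                    1                    1                    1                        1                       
  chi_2 (sign: r->1, s->-1)  1             1               1                    1                    1                    -1                       -1                      
  chi_3 (r->-1, s->1)        1             1               -1                   1                    -1                   1                        -1                      
  chi_4 (r->-1, s->-1)       1             1               -1                   1                    -1                   -1                       1                       
  chi_5 (2d, j=1)            2             -2              sqrt(2)              0                    -sqrt(2)             0                        0                       
  chi_6 (2d, j=2)            2             2               0                    -2                   0                    0                        0                       
  chi_7 (2d, j=3)            2             -2              -sqrt(2)             0                    sqrt(2)              0                        0                       

Spot check: chi_4 (r->-1, s->-1) on {r^3, r^5} = -1.

Explanation: D_8 has order 2*8 = 16 with 7 conjugacy classes, hence 7 irreducibles. Sum of squared dims 1 + 1 + 1 + 1 + 4 + 4 + 4 = 16 = |G|. Linear characters come from the abelianisation; the 2-dimensional irreps have character r^k -> 2*cos(2*pi*j*k/8), reflections -> 0.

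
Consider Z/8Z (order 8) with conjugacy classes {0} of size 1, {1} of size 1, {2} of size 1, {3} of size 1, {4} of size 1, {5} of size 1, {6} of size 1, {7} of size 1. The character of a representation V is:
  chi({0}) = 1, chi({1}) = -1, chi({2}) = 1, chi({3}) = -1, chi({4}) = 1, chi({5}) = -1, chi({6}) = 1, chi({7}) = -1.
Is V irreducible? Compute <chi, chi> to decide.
Irreducible: <chi, chi> = 1.

<chi, chi> = (1/|G|) sum_C |C| * |chi(C)|^2 = (1/8)[1*|1|^2 + 1*|-1|^2 + 1*|1|^2 + 1*|-1|^2 + 1*|1|^2 + 1*|-1|^2 + 1*|1|^2 + 1*|-1|^2]
  = (1/8)[(1) + (1) + (1) + (1) + (1) + (1) + (1) + (1)] = 8/8 = 1.
(Exp terms are combined using exp(i*s)*conj(exp(i*t)) = exp(i*(s-t)), and sums of them are collapsed using the identity that for every m > 1 the m distinct m-th roots of unity sum to 0, e.g. 1 + exp(2*I*pi/3) + exp(-2*I*pi/3) = 0.)
A character is irreducible iff <chi, chi> = 1, so this representation is irreducible.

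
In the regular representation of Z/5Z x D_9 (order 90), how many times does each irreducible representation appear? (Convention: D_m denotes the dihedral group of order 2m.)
Each irreducible V_i of dimension d_i appears with multiplicity d_i, i.e. rho_reg = (direct sum over all irreducibles V_i) d_i V_i. The irreducible dimensions for Z/5Z x D_9 are 1, 1, 1, 1, 1, 1, 1, 1, 1, 1, 2, 2, 2, 2, 2, 2, 2, 2, 2, 2, 2, 2, 2, 2, 2, 2, 2, 2, 2, 2: 10 irreducibles of dimension 1, each with multiplicity 1; 20 irreducibles of dimension 2, each with multiplicity 2. Total dimension 10*1*1 + 20*2*2 = 90 = |G|.

Solution. General theorem: in the regular representation of a finite group G, each irreducible appears with multiplicity equal to its dimension. Check: dim(rho_reg) = sum d_i^2 = 1 + 1 + 1 + 1 + 1 + 1 + 1 + 1 + 1 + 1 + 4 + 4 + 4 + 4 + 4 + 4 + 4 + 4 + 4 + 4 + 4 + 4 + 4 + 4 + 4 + 4 + 4 + 4 + 4 + 4 = 90 = |G|.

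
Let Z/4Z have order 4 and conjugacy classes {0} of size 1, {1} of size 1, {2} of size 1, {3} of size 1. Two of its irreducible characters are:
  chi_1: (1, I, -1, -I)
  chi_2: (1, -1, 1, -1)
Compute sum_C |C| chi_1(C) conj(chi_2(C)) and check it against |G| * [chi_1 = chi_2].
Sum = 0; so <chi_1, chi_2> = 0 (distinct irreducibles are orthogonal).

Details: Compute term by term over conjugacy classes (|C| * chi_1(C) * conj(chi_2(C))):
  1*(1)*conj(1) + 1*(I)*conj(-1) + 1*(-1)*conj(1) + 1*(-I)*conj(-1)
  = (1) + (-I) + (-1) + (I)
  = 0.
(Exp terms are combined using exp(i*s)*conj(exp(i*t)) = exp(i*(s-t)), and sums of them are collapsed using the identity that for every m > 1 the m distinct m-th roots of unity sum to 0, e.g. 1 + exp(2*I*pi/3) + exp(-2*I*pi/3) = 0.)
Dividing by |G| = 4 gives 0/4 = 0, matching the row-orthogonality relation <chi_1, chi_2> = [chi_1 = chi_2].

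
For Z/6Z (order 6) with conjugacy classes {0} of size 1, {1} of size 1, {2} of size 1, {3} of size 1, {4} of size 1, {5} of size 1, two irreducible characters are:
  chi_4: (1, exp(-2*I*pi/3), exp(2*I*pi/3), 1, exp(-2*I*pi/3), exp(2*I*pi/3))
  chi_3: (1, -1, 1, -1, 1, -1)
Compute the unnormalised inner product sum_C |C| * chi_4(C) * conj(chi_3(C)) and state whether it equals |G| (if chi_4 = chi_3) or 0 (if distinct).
Sum = 0; so <chi_4, chi_3> = 0 (distinct irreducibles are orthogonal).

Explanation: Compute term by term over conjugacy classes (|C| * chi_4(C) * conj(chi_3(C))):
  1*(1)*conj(1) + 1*(exp(-2*I*pi/3))*conj(-1) + 1*(exp(2*I*pi/3))*conj(1) + 1*(1)*conj(-1) + 1*(exp(-2*I*pi/3))*conj(1) + 1*(exp(2*I*pi/3))*conj(-1)
  = (1) + (-exp(-2*I*pi/3)) + (exp(2*I*pi/3)) + (-1) + (exp(-2*I*pi/3)) + (-exp(2*I*pi/3))
  = 0.
(Exp terms are combined using exp(i*s)*conj(exp(i*t)) = exp(i*(s-t)), and sums of them are collapsed using the identity that for every m > 1 the m distinct m-th roots of unity sum to 0, e.g. 1 + exp(2*I*pi/3) + exp(-2*I*pi/3) = 0.)
Dividing by |G| = 6 gives 0/6 = 0, matching the row-orthogonality relation <chi_4, chi_3> = [chi_4 = chi_3].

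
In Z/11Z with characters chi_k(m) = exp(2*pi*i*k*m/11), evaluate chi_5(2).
chi_5(2) = zeta_11^10 = exp(-2*I*pi/11)

Derivation: chi_5(2) = zeta_11^(5*2) = zeta_11^10. Since zeta_11^11 = 1, this equals zeta_11^10 = exp(2*pi*i*10/11) = exp(-2*I*pi/11).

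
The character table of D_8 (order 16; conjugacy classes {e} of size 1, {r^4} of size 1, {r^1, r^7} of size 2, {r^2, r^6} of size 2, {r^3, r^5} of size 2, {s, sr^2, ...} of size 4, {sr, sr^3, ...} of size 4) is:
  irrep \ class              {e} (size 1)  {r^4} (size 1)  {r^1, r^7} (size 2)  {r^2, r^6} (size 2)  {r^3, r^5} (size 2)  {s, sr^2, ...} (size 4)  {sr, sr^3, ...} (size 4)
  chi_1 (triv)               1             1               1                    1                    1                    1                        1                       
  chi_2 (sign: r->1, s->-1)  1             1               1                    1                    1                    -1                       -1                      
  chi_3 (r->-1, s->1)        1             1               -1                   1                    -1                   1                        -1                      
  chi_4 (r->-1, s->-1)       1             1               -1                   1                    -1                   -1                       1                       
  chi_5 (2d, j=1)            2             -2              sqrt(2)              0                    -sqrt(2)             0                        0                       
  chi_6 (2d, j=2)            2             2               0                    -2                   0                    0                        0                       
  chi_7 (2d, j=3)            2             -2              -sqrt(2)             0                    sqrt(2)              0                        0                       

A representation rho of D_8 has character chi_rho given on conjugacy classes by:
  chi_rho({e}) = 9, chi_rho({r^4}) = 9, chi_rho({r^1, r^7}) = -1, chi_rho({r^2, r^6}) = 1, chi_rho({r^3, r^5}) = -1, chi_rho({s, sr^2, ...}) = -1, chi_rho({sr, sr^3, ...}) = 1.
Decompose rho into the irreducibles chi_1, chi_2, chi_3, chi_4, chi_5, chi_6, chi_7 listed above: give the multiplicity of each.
Multiplicities: chi_1: 1, chi_2: 1, chi_3: 1, chi_4: 2, chi_5: 0, chi_6: 2, chi_7: 0.

Why: Use <chi_rho, chi> = (1/|G|) sum_C |C| * chi_rho(C) * conj(chi(C)) with |G| = 16 for each irreducible chi in the table:
  <chi_rho, chi_1> = (1/16)[1*(9)*conj(1) + 1*(9)*conj(1) + 2*(-1)*conj(1) + 2*(1)*conj(1) + 2*(-1)*conj(1) + 4*(-1)*conj(1) + 4*(1)*conj(1)]
      = (1/16)[(9) + (9) + (-2) + (2) + (-2) + (-4) + (4)] = 16/16 = 1
  <chi_rho, chi_2> = (1/16)[1*(9)*conj(1) + 1*(9)*conj(1) + 2*(-1)*conj(1) + 2*(1)*conj(1) + 2*(-1)*conj(1) + 4*(-1)*conj(-1) + 4*(1)*conj(-1)]
      = (1/16)[(9) + (9) + (-2) + (2) + (-2) + (4) + (-4)] = 16/16 = 1
  <chi_rho, chi_3> = (1/16)[1*(9)*conj(1) + 1*(9)*conj(1) + 2*(-1)*conj(-1) + 2*(1)*conj(1) + 2*(-1)*conj(-1) + 4*(-1)*conj(1) + 4*(1)*conj(-1)]
      = (1/16)[(9) + (9) + (2) + (2) + (2) + (-4) + (-4)] = 16/16 = 1
  <chi_rho, chi_4> = (1/16)[1*(9)*conj(1) + 1*(9)*conj(1) + 2*(-1)*conj(-1) + 2*(1)*conj(1) + 2*(-1)*conj(-1) + 4*(-1)*conj(-1) + 4*(1)*conj(1)]
      = (1/16)[(9) + (9) + (2) + (2) + (2) + (4) + (4)] = 32/16 = 2
  <chi_rho, chi_5> = (1/16)[1*(9)*conj(2) + 1*(9)*conj(-2) + 2*(-1)*conj(sqrt(2)) + 2*(1)*conj(0) + 2*(-1)*conj(-sqrt(2)) + 4*(-1)*conj(0) + 4*(1)*conj(0)]
      = (1/16)[(18) + (-18) + (-2*sqrt(2)) + (0) + (2*sqrt(2)) + (0) + (0)] = 0/16 = 0
  <chi_rho, chi_6> = (1/16)[1*(9)*conj(2) + 1*(9)*conj(2) + 2*(-1)*conj(0) + 2*(1)*conj(-2) + 2*(-1)*conj(0) + 4*(-1)*conj(0) + 4*(1)*conj(0)]
      = (1/16)[(18) + (18) + (0) + (-4) + (0) + (0) + (0)] = 32/16 = 2
  <chi_rho, chi_7> = (1/16)[1*(9)*conj(2) + 1*(9)*conj(-2) + 2*(-1)*conj(-sqrt(2)) + 2*(1)*conj(0) + 2*(-1)*conj(sqrt(2)) + 4*(-1)*conj(0) + 4*(1)*conj(0)]
      = (1/16)[(18) + (-18) + (2*sqrt(2)) + (0) + (-2*sqrt(2)) + (0) + (0)] = 0/16 = 0
Dimension check: dim(rho) = sum (mult * dim) = 1*1 + 1*1 + 1*1 + 2*1 + 0*2 + 2*2 + 0*2 = 9 = chi_rho(e) = 9.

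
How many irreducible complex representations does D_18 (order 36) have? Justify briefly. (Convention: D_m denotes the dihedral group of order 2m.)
12

Details: The number of irreducible complex representations of a finite group equals its number of conjugacy classes. D_18 has 12 conjugacy classes (n/2 + 3 for n even), so D_18 (order 36) has exactly 12 irreducible complex representations.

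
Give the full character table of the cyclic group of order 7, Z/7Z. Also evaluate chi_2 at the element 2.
Character table of Z/7Z (irreps indexed chi_0,...,chi_6 with chi_k(m) = zeta_7^(k*m), zeta_7 = exp(2*pi*i/7)):
  irrep \ class  {0} (size 1)  {1} (size 1)    {2} (size 1)    {3} (size 1)    {4} (size 1)    {5} (size 1)    {6} (size 1)  
  chi_0          1             1               1               1               1               1               1             
  chi_1          1             exp(2*I*pi/7)   exp(4*I*pi/7)   exp(6*I*pi/7)   exp(-6*I*pi/7)  exp(-4*I*pi/7)  exp(-2*I*pi/7)
  chi_2          1             exp(4*I*pi/7)   exp(-6*I*pi/7)  exp(-2*I*pi/7)  exp(2*I*pi/7)   exp(6*I*pi/7)   exp(-4*I*pi/7)
  chi_3          1             exp(6*I*pi/7)   exp(-2*I*pi/7)  exp(4*I*pi/7)   exp(-4*I*pi/7)  exp(2*I*pi/7)   exp(-6*I*pi/7)
  chi_4          1             exp(-6*I*pi/7)  exp(2*I*pi/7)   exp(-4*I*pi/7)  exp(4*I*pi/7)   exp(-2*I*pi/7)  exp(6*I*pi/7) 
  chi_5          1             exp(-4*I*pi/7)  exp(6*I*pi/7)   exp(2*I*pi/7)   exp(-2*I*pi/7)  exp(-6*I*pi/7)  exp(4*I*pi/7) 
  chi_6          1             exp(-2*I*pi/7)  exp(-4*I*pi/7)  exp(-6*I*pi/7)  exp(6*I*pi/7)   exp(4*I*pi/7)   exp(2*I*pi/7) 

Spot check: chi_2(2) = zeta_7^(2*2) = zeta_7^4 = exp(-6*I*pi/7).

Argument: Z/7Z is abelian, so all 7 irreducible complex representations are 1-dimensional. They are given by chi_k(m) = zeta_7^(k*m) for k = 0,...,6. Row orthogonality: sum_m chi_k(m) conj(chi_l(m)) = 7 * [k = l].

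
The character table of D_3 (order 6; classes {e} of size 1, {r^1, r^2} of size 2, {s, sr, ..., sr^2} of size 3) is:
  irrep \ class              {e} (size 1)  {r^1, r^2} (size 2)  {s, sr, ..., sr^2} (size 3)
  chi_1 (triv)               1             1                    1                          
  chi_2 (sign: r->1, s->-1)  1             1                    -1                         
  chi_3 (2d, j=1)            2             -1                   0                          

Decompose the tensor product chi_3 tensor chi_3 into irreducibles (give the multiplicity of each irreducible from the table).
chi_3 tensor chi_3 = chi_1 + chi_2 + chi_3 (all other irreducibles have multiplicity 0).

Solution. The character of a tensor product is the pointwise product (chi_3 * chi_3)(C) = chi_3(C) * chi_3(C):
  {e}: (2)*(2), {r^1, r^2}: (-1)*(-1), {s, sr, ..., sr^2}: (0)*(0)
so (chi_3 * chi_3) takes values
  {e} -> 4, {r^1, r^2} -> 1, {s, sr, ..., sr^2} -> 0.
Now take the inner product of this character with each irreducible chi from the table, <chi_3*chi_3, chi> = (1/6) sum_C |C| (chi_3*chi_3)(C) conj(chi(C)):
  <chi_3*chi_3, chi_1> = (1/6)[1*(4)*conj(1) + 2*(1)*conj(1) + 3*(0)*conj(1)]
      = (1/6)[(4) + (2) + (0)] = 6/6 = 1
  <chi_3*chi_3, chi_2> = (1/6)[1*(4)*conj(1) + 2*(1)*conj(1) + 3*(0)*conj(-1)]
      = (1/6)[(4) + (2) + (0)] = 6/6 = 1
  <chi_3*chi_3, chi_3> = (1/6)[1*(4)*conj(2) + 2*(1)*conj(-1) + 3*(0)*conj(0)]
      = (1/6)[(8) + (-2) + (0)] = 6/6 = 1
Hence the multiplicities are chi_1: 1, chi_2: 1, chi_3: 1. Dimension check: dim(chi_3)*dim(chi_3) = 2*2 = 4 and sum (mult * dim) = 1*1 + 1*1 + 1*2 = 4.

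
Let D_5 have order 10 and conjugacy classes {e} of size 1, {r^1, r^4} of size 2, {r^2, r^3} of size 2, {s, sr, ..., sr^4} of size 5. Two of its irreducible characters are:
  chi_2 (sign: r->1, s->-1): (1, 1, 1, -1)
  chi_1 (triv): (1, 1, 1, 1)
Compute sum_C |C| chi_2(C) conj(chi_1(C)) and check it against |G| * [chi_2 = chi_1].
Sum = 0; so <chi_2, chi_1> = 0 (distinct irreducibles are orthogonal).

Derivation: Compute term by term over conjugacy classes (|C| * chi_2(C) * conj(chi_1(C))):
  1*(1)*conj(1) + 2*(1)*conj(1) + 2*(1)*conj(1) + 5*(-1)*conj(1)
  = (1) + (2) + (2) + (-5)
  = 0.
Dividing by |G| = 10 gives 0/10 = 0, matching the row-orthogonality relation <chi_2, chi_1> = [chi_2 = chi_1].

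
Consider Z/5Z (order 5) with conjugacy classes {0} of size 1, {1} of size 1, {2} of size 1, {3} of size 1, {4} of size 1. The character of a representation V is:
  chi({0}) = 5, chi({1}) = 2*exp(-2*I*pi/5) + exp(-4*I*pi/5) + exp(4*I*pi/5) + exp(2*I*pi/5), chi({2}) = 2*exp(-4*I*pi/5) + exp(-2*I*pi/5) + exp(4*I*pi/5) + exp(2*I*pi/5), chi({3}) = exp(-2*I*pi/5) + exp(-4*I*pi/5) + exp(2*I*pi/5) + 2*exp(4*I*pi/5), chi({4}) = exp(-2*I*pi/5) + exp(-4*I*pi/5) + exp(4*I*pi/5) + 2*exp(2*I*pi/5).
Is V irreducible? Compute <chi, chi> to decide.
Not irreducible (reducible): <chi, chi> = 7 > 1.

Why: <chi, chi> = (1/|G|) sum_C |C| * |chi(C)|^2 = (1/5)[1*|5|^2 + 1*|2*exp(-2*I*pi/5) + exp(-4*I*pi/5) + exp(4*I*pi/5) + exp(2*I*pi/5)|^2 + 1*|2*exp(-4*I*pi/5) + exp(-2*I*pi/5) + exp(4*I*pi/5) + exp(2*I*pi/5)|^2 + 1*|exp(-2*I*pi/5) + exp(-4*I*pi/5) + exp(2*I*pi/5) + 2*exp(4*I*pi/5)|^2 + 1*|exp(-2*I*pi/5) + exp(-4*I*pi/5) + exp(4*I*pi/5) + 2*exp(2*I*pi/5)|^2]
  = (1/5)[(25) + (7 + 4*exp(-2*I*pi/5) + 5*exp(-4*I*pi/5) + 5*exp(4*I*pi/5) + 4*exp(2*I*pi/5)) + (7 + 5*exp(-2*I*pi/5) + 4*exp(-4*I*pi/5) + 4*exp(4*I*pi/5) + 5*exp(2*I*pi/5)) + (7 + 5*exp(-2*I*pi/5) + 4*exp(-4*I*pi/5) + 4*exp(4*I*pi/5) + 5*exp(2*I*pi/5)) + (7 + 4*exp(-2*I*pi/5) + 5*exp(-4*I*pi/5) + 5*exp(4*I*pi/5) + 4*exp(2*I*pi/5))] = 35/5 = 7.
(Exp terms are combined using exp(i*s)*conj(exp(i*t)) = exp(i*(s-t)), and sums of them are collapsed using the identity that for every m > 1 the m distinct m-th roots of unity sum to 0, e.g. 1 + exp(2*I*pi/3) + exp(-2*I*pi/3) = 0.)
A character is irreducible iff <chi, chi> = 1, so this representation is reducible.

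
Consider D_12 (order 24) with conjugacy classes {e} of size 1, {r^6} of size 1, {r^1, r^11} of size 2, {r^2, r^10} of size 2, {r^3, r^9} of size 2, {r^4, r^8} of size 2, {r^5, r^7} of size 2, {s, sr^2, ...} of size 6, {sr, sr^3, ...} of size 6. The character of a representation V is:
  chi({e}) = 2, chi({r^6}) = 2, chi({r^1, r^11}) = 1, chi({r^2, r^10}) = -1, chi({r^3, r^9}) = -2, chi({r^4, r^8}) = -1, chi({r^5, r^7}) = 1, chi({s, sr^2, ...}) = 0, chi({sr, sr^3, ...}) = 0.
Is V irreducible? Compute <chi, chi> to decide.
Irreducible: <chi, chi> = 1.

Details: <chi, chi> = (1/|G|) sum_C |C| * |chi(C)|^2 = (1/24)[1*|2|^2 + 1*|2|^2 + 2*|1|^2 + 2*|-1|^2 + 2*|-2|^2 + 2*|-1|^2 + 2*|1|^2 + 6*|0|^2 + 6*|0|^2]
  = (1/24)[(4) + (4) + (2) + (2) + (8) + (2) + (2) + (0) + (0)] = 24/24 = 1.
A character is irreducible iff <chi, chi> = 1, so this representation is irreducible.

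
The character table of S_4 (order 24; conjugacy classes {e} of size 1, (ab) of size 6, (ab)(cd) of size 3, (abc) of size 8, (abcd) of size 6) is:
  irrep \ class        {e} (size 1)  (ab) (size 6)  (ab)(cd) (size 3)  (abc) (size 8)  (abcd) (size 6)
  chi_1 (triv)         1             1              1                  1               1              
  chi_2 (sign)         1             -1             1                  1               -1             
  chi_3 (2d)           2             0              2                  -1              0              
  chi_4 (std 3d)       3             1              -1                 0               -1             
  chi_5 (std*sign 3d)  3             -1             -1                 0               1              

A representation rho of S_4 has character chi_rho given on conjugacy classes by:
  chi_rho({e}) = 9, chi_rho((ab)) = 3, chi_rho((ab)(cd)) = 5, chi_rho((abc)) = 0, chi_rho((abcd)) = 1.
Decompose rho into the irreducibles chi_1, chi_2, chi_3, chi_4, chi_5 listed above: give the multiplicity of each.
Multiplicities: chi_1: 2, chi_2: 0, chi_3: 2, chi_4: 1, chi_5: 0.

Reasoning: Use <chi_rho, chi> = (1/|G|) sum_C |C| * chi_rho(C) * conj(chi(C)) with |G| = 24 for each irreducible chi in the table:
  <chi_rho, chi_1> = (1/24)[1*(9)*conj(1) + 6*(3)*conj(1) + 3*(5)*conj(1) + 8*(0)*conj(1) + 6*(1)*conj(1)]
      = (1/24)[(9) + (18) + (15) + (0) + (6)] = 48/24 = 2
  <chi_rho, chi_2> = (1/24)[1*(9)*conj(1) + 6*(3)*conj(-1) + 3*(5)*conj(1) + 8*(0)*conj(1) + 6*(1)*conj(-1)]
      = (1/24)[(9) + (-18) + (15) + (0) + (-6)] = 0/24 = 0
  <chi_rho, chi_3> = (1/24)[1*(9)*conj(2) + 6*(3)*conj(0) + 3*(5)*conj(2) + 8*(0)*conj(-1) + 6*(1)*conj(0)]
      = (1/24)[(18) + (0) + (30) + (0) + (0)] = 48/24 = 2
  <chi_rho, chi_4> = (1/24)[1*(9)*conj(3) + 6*(3)*conj(1) + 3*(5)*conj(-1) + 8*(0)*conj(0) + 6*(1)*conj(-1)]
      = (1/24)[(27) + (18) + (-15) + (0) + (-6)] = 24/24 = 1
  <chi_rho, chi_5> = (1/24)[1*(9)*conj(3) + 6*(3)*conj(-1) + 3*(5)*conj(-1) + 8*(0)*conj(0) + 6*(1)*conj(1)]
      = (1/24)[(27) + (-18) + (-15) + (0) + (6)] = 0/24 = 0
Dimension check: dim(rho) = sum (mult * dim) = 2*1 + 0*1 + 2*2 + 1*3 + 0*3 = 9 = chi_rho(e) = 9.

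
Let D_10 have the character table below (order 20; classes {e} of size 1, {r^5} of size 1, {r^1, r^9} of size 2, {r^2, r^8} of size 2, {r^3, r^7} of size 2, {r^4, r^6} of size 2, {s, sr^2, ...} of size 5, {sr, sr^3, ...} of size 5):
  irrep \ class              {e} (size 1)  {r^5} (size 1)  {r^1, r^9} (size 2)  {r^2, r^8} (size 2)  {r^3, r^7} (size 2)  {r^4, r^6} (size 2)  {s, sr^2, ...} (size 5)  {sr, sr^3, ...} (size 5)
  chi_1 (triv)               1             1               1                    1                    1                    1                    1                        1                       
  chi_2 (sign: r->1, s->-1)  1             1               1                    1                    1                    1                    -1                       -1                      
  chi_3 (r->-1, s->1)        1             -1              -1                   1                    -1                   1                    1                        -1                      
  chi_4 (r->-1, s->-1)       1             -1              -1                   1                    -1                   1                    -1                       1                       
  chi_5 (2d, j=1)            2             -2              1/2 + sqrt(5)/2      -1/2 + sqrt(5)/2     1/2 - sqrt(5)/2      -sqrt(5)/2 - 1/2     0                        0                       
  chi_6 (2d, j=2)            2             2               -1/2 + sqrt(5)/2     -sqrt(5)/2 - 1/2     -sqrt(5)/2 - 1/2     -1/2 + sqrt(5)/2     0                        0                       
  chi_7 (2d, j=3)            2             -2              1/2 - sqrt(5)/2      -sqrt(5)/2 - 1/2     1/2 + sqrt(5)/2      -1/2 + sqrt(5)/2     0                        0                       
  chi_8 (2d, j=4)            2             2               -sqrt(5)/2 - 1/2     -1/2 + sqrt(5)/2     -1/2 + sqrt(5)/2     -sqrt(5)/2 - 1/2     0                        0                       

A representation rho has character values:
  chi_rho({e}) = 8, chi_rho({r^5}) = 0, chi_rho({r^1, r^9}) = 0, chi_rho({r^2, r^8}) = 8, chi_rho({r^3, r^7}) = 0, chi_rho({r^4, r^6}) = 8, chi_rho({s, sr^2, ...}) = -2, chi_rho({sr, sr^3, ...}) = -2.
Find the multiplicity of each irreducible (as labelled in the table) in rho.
Multiplicities: chi_1: 1, chi_2: 3, chi_3: 2, chi_4: 2, chi_5: 0, chi_6: 0, chi_7: 0, chi_8: 0.

Explanation: Use <chi_rho, chi> = (1/|G|) sum_C |C| * chi_rho(C) * conj(chi(C)) with |G| = 20 for each irreducible chi in the table:
  <chi_rho, chi_1> = (1/20)[1*(8)*conj(1) + 1*(0)*conj(1) + 2*(0)*conj(1) + 2*(8)*conj(1) + 2*(0)*conj(1) + 2*(8)*conj(1) + 5*(-2)*conj(1) + 5*(-2)*conj(1)]
      = (1/20)[(8) + (0) + (0) + (16) + (0) + (16) + (-10) + (-10)] = 20/20 = 1
  <chi_rho, chi_2> = (1/20)[1*(8)*conj(1) + 1*(0)*conj(1) + 2*(0)*conj(1) + 2*(8)*conj(1) + 2*(0)*conj(1) + 2*(8)*conj(1) + 5*(-2)*conj(-1) + 5*(-2)*conj(-1)]
      = (1/20)[(8) + (0) + (0) + (16) + (0) + (16) + (10) + (10)] = 60/20 = 3
  <chi_rho, chi_3> = (1/20)[1*(8)*conj(1) + 1*(0)*conj(-1) + 2*(0)*conj(-1) + 2*(8)*conj(1) + 2*(0)*conj(-1) + 2*(8)*conj(1) + 5*(-2)*conj(1) + 5*(-2)*conj(-1)]
      = (1/20)[(8) + (0) + (0) + (16) + (0) + (16) + (-10) + (10)] = 40/20 = 2
  <chi_rho, chi_4> = (1/20)[1*(8)*conj(1) + 1*(0)*conj(-1) + 2*(0)*conj(-1) + 2*(8)*conj(1) + 2*(0)*conj(-1) + 2*(8)*conj(1) + 5*(-2)*conj(-1) + 5*(-2)*conj(1)]
      = (1/20)[(8) + (0) + (0) + (16) + (0) + (16) + (10) + (-10)] = 40/20 = 2
  <chi_rho, chi_5> = (1/20)[1*(8)*conj(2) + 1*(0)*conj(-2) + 2*(0)*conj(1/2 + sqrt(5)/2) + 2*(8)*conj(-1/2 + sqrt(5)/2) + 2*(0)*conj(1/2 - sqrt(5)/2) + 2*(8)*conj(-sqrt(5)/2 - 1/2) + 5*(-2)*conj(0) + 5*(-2)*conj(0)]
      = (1/20)[(16) + (0) + (0) + (-8 + 8*sqrt(5)) + (0) + (-8*sqrt(5) - 8) + (0) + (0)] = 0/20 = 0
  <chi_rho, chi_6> = (1/20)[1*(8)*conj(2) + 1*(0)*conj(2) + 2*(0)*conj(-1/2 + sqrt(5)/2) + 2*(8)*conj(-sqrt(5)/2 - 1/2) + 2*(0)*conj(-sqrt(5)/2 - 1/2) + 2*(8)*conj(-1/2 + sqrt(5)/2) + 5*(-2)*conj(0) + 5*(-2)*conj(0)]
      = (1/20)[(16) + (0) + (0) + (-8*sqrt(5) - 8) + (0) + (-8 + 8*sqrt(5)) + (0) + (0)] = 0/20 = 0
  <chi_rho, chi_7> = (1/20)[1*(8)*conj(2) + 1*(0)*conj(-2) + 2*(0)*conj(1/2 - sqrt(5)/2) + 2*(8)*conj(-sqrt(5)/2 - 1/2) + 2*(0)*conj(1/2 + sqrt(5)/2) + 2*(8)*conj(-1/2 + sqrt(5)/2) + 5*(-2)*conj(0) + 5*(-2)*conj(0)]
      = (1/20)[(16) + (0) + (0) + (-8*sqrt(5) - 8) + (0) + (-8 + 8*sqrt(5)) + (0) + (0)] = 0/20 = 0
  <chi_rho, chi_8> = (1/20)[1*(8)*conj(2) + 1*(0)*conj(2) + 2*(0)*conj(-sqrt(5)/2 - 1/2) + 2*(8)*conj(-1/2 + sqrt(5)/2) + 2*(0)*conj(-1/2 + sqrt(5)/2) + 2*(8)*conj(-sqrt(5)/2 - 1/2) + 5*(-2)*conj(0) + 5*(-2)*conj(0)]
      = (1/20)[(16) + (0) + (0) + (-8 + 8*sqrt(5)) + (0) + (-8*sqrt(5) - 8) + (0) + (0)] = 0/20 = 0
Dimension check: dim(rho) = sum (mult * dim) = 1*1 + 3*1 + 2*1 + 2*1 + 0*2 + 0*2 + 0*2 + 0*2 = 8 = chi_rho(e) = 8.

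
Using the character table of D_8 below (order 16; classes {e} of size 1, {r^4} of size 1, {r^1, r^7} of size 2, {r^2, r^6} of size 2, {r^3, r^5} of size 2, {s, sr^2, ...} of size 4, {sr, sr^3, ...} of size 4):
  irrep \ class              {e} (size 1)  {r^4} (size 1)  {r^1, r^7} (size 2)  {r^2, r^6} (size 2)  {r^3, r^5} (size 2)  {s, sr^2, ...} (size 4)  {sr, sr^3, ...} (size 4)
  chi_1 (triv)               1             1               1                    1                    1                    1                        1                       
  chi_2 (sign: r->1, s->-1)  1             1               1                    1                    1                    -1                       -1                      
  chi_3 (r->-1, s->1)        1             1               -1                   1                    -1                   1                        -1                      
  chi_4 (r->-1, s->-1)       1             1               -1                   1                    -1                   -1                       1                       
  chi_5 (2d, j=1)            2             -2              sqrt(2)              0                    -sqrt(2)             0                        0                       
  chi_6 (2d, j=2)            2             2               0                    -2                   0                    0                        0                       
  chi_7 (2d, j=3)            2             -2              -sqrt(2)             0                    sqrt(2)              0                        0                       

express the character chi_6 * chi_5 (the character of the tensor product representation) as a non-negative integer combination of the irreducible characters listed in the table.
chi_6 tensor chi_5 = chi_5 + chi_7 (all other irreducibles have multiplicity 0).

Why: The character of a tensor product is the pointwise product (chi_6 * chi_5)(C) = chi_6(C) * chi_5(C):
  {e}: (2)*(2), {r^4}: (2)*(-2), {r^1, r^7}: (0)*(sqrt(2)), {r^2, r^6}: (-2)*(0), {r^3, r^5}: (0)*(-sqrt(2)), {s, sr^2, ...}: (0)*(0), {sr, sr^3, ...}: (0)*(0)
so (chi_6 * chi_5) takes values
  {e} -> 4, {r^4} -> -4, {r^1, r^7} -> 0, {r^2, r^6} -> 0, {r^3, r^5} -> 0, {s, sr^2, ...} -> 0, {sr, sr^3, ...} -> 0.
Now take the inner product of this character with each irreducible chi from the table, <chi_6*chi_5, chi> = (1/16) sum_C |C| (chi_6*chi_5)(C) conj(chi(C)):
  <chi_6*chi_5, chi_1> = (1/16)[1*(4)*conj(1) + 1*(-4)*conj(1) + 2*(0)*conj(1) + 2*(0)*conj(1) + 2*(0)*conj(1) + 4*(0)*conj(1) + 4*(0)*conj(1)]
      = (1/16)[(4) + (-4) + (0) + (0) + (0) + (0) + (0)] = 0/16 = 0
  <chi_6*chi_5, chi_2> = (1/16)[1*(4)*conj(1) + 1*(-4)*conj(1) + 2*(0)*conj(1) + 2*(0)*conj(1) + 2*(0)*conj(1) + 4*(0)*conj(-1) + 4*(0)*conj(-1)]
      = (1/16)[(4) + (-4) + (0) + (0) + (0) + (0) + (0)] = 0/16 = 0
  <chi_6*chi_5, chi_3> = (1/16)[1*(4)*conj(1) + 1*(-4)*conj(1) + 2*(0)*conj(-1) + 2*(0)*conj(1) + 2*(0)*conj(-1) + 4*(0)*conj(1) + 4*(0)*conj(-1)]
      = (1/16)[(4) + (-4) + (0) + (0) + (0) + (0) + (0)] = 0/16 = 0
  <chi_6*chi_5, chi_4> = (1/16)[1*(4)*conj(1) + 1*(-4)*conj(1) + 2*(0)*conj(-1) + 2*(0)*conj(1) + 2*(0)*conj(-1) + 4*(0)*conj(-1) + 4*(0)*conj(1)]
      = (1/16)[(4) + (-4) + (0) + (0) + (0) + (0) + (0)] = 0/16 = 0
  <chi_6*chi_5, chi_5> = (1/16)[1*(4)*conj(2) + 1*(-4)*conj(-2) + 2*(0)*conj(sqrt(2)) + 2*(0)*conj(0) + 2*(0)*conj(-sqrt(2)) + 4*(0)*conj(0) + 4*(0)*conj(0)]
      = (1/16)[(8) + (8) + (0) + (0) + (0) + (0) + (0)] = 16/16 = 1
  <chi_6*chi_5, chi_6> = (1/16)[1*(4)*conj(2) + 1*(-4)*conj(2) + 2*(0)*conj(0) + 2*(0)*conj(-2) + 2*(0)*conj(0) + 4*(0)*conj(0) + 4*(0)*conj(0)]
      = (1/16)[(8) + (-8) + (0) + (0) + (0) + (0) + (0)] = 0/16 = 0
  <chi_6*chi_5, chi_7> = (1/16)[1*(4)*conj(2) + 1*(-4)*conj(-2) + 2*(0)*conj(-sqrt(2)) + 2*(0)*conj(0) + 2*(0)*conj(sqrt(2)) + 4*(0)*conj(0) + 4*(0)*conj(0)]
      = (1/16)[(8) + (8) + (0) + (0) + (0) + (0) + (0)] = 16/16 = 1
Hence the multiplicities are chi_5: 1, chi_7: 1. Dimension check: dim(chi_6)*dim(chi_5) = 2*2 = 4 and sum (mult * dim) = 1*2 + 1*2 = 4.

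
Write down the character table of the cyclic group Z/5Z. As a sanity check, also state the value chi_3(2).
Character table of Z/5Z (irreps indexed chi_0,...,chi_4 with chi_k(m) = zeta_5^(k*m), zeta_5 = exp(2*pi*i/5)):
  irrep \ class  {0} (size 1)  {1} (size 1)    {2} (size 1)    {3} (size 1)    {4} (size 1)  
  chi_0          1             1               1               1               1             
  chi_1          1             exp(2*I*pi/5)   exp(4*I*pi/5)   exp(-4*I*pi/5)  exp(-2*I*pi/5)
  chi_2          1             exp(4*I*pi/5)   exp(-2*I*pi/5)  exp(2*I*pi/5)   exp(-4*I*pi/5)
  chi_3          1             exp(-4*I*pi/5)  exp(2*I*pi/5)   exp(-2*I*pi/5)  exp(4*I*pi/5) 
  chi_4          1             exp(-2*I*pi/5)  exp(-4*I*pi/5)  exp(4*I*pi/5)   exp(2*I*pi/5) 

Spot check: chi_3(2) = zeta_5^(3*2) = zeta_5^6 = exp(2*I*pi/5).

Proof sketch: Z/5Z is abelian, so all 5 irreducible complex representations are 1-dimensional. They are given by chi_k(m) = zeta_5^(k*m) for k = 0,...,4. Row orthogonality: sum_m chi_k(m) conj(chi_l(m)) = 5 * [k = l].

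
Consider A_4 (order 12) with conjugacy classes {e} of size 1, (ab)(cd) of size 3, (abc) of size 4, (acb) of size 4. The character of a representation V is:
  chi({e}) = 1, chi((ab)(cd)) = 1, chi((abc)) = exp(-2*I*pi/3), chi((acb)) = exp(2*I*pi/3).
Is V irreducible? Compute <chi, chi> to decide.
Irreducible: <chi, chi> = 1.

Justification: <chi, chi> = (1/|G|) sum_C |C| * |chi(C)|^2 = (1/12)[1*|1|^2 + 3*|1|^2 + 4*|exp(-2*I*pi/3)|^2 + 4*|exp(2*I*pi/3)|^2]
  = (1/12)[(1) + (3) + (4) + (4)] = 12/12 = 1.
(Exp terms are combined using exp(i*s)*conj(exp(i*t)) = exp(i*(s-t)), and sums of them are collapsed using the identity that for every m > 1 the m distinct m-th roots of unity sum to 0, e.g. 1 + exp(2*I*pi/3) + exp(-2*I*pi/3) = 0.)
A character is irreducible iff <chi, chi> = 1, so this representation is irreducible.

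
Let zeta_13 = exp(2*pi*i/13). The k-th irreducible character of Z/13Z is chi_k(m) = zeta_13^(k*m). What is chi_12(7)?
chi_12(7) = zeta_13^84 = exp(12*I*pi/13)

Solution. chi_12(7) = zeta_13^(12*7) = zeta_13^84. Since zeta_13^13 = 1, this equals zeta_13^6 = exp(2*pi*i*6/13) = exp(12*I*pi/13).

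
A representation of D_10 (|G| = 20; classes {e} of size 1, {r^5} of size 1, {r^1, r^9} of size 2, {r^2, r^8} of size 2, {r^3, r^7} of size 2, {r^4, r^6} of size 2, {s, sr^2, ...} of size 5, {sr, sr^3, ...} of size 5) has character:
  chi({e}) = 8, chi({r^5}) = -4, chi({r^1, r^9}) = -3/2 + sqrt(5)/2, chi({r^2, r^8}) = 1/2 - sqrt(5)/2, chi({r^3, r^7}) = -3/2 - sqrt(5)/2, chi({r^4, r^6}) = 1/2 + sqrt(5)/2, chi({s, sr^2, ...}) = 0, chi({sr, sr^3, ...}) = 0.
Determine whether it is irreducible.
Not irreducible (reducible): <chi, chi> = 5 > 1.

Proof sketch: <chi, chi> = (1/|G|) sum_C |C| * |chi(C)|^2 = (1/20)[1*|8|^2 + 1*|-4|^2 + 2*|-3/2 + sqrt(5)/2|^2 + 2*|1/2 - sqrt(5)/2|^2 + 2*|-3/2 - sqrt(5)/2|^2 + 2*|1/2 + sqrt(5)/2|^2 + 5*|0|^2 + 5*|0|^2]
  = (1/20)[(64) + (16) + (7 - 3*sqrt(5)) + (3 - sqrt(5)) + (3*sqrt(5) + 7) + (sqrt(5) + 3) + (0) + (0)] = 100/20 = 5.
A character is irreducible iff <chi, chi> = 1, so this representation is reducible.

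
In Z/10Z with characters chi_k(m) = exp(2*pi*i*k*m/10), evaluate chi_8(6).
chi_8(6) = zeta_10^48 = exp(-2*I*pi/5)

Working: chi_8(6) = zeta_10^(8*6) = zeta_10^48. Since zeta_10^10 = 1, this equals zeta_10^8 = exp(2*pi*i*8/10) = exp(-2*I*pi/5).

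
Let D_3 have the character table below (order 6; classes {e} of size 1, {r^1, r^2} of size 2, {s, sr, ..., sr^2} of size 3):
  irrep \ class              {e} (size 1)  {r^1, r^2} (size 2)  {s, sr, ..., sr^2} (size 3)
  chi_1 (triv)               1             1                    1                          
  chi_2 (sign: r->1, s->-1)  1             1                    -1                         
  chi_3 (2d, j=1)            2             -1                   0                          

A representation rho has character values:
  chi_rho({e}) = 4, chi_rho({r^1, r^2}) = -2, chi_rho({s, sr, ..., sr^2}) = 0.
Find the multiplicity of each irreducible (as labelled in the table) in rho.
Multiplicities: chi_1: 0, chi_2: 0, chi_3: 2.

Justification: Use <chi_rho, chi> = (1/|G|) sum_C |C| * chi_rho(C) * conj(chi(C)) with |G| = 6 for each irreducible chi in the table:
  <chi_rho, chi_1> = (1/6)[1*(4)*conj(1) + 2*(-2)*conj(1) + 3*(0)*conj(1)]
      = (1/6)[(4) + (-4) + (0)] = 0/6 = 0
  <chi_rho, chi_2> = (1/6)[1*(4)*conj(1) + 2*(-2)*conj(1) + 3*(0)*conj(-1)]
      = (1/6)[(4) + (-4) + (0)] = 0/6 = 0
  <chi_rho, chi_3> = (1/6)[1*(4)*conj(2) + 2*(-2)*conj(-1) + 3*(0)*conj(0)]
      = (1/6)[(8) + (4) + (0)] = 12/6 = 2
Dimension check: dim(rho) = sum (mult * dim) = 0*1 + 0*1 + 2*2 = 4 = chi_rho(e) = 4.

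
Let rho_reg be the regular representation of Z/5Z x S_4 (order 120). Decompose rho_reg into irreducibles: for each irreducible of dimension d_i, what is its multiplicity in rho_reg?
Each irreducible V_i of dimension d_i appears with multiplicity d_i, i.e. rho_reg = (direct sum over all irreducibles V_i) d_i V_i. The irreducible dimensions for Z/5Z x S_4 are 1, 1, 1, 1, 1, 1, 1, 1, 1, 1, 2, 2, 2, 2, 2, 3, 3, 3, 3, 3, 3, 3, 3, 3, 3: 10 irreducibles of dimension 1, each with multiplicity 1; 5 irreducibles of dimension 2, each with multiplicity 2; 10 irreducibles of dimension 3, each with multiplicity 3. Total dimension 10*1*1 + 5*2*2 + 10*3*3 = 120 = |G|.

Why: General theorem: in the regular representation of a finite group G, each irreducible appears with multiplicity equal to its dimension. Check: dim(rho_reg) = sum d_i^2 = 1 + 1 + 1 + 1 + 1 + 1 + 1 + 1 + 1 + 1 + 4 + 4 + 4 + 4 + 4 + 9 + 9 + 9 + 9 + 9 + 9 + 9 + 9 + 9 + 9 = 120 = |G|.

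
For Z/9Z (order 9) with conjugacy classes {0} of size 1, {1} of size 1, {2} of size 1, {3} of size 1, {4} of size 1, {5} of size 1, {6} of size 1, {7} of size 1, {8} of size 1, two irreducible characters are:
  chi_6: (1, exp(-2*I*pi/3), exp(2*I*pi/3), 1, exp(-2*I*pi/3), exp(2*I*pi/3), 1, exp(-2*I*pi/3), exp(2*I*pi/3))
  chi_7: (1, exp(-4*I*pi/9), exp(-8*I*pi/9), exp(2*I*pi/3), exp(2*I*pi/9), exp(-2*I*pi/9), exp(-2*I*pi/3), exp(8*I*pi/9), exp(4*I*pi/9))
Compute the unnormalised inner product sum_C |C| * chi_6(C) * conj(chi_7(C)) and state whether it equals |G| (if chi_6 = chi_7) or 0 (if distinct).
Sum = 0; so <chi_6, chi_7> = 0 (distinct irreducibles are orthogonal).

Explanation: Compute term by term over conjugacy classes (|C| * chi_6(C) * conj(chi_7(C))):
  1*(1)*conj(1) + 1*(exp(-2*I*pi/3))*conj(exp(-4*I*pi/9)) + 1*(exp(2*I*pi/3))*conj(exp(-8*I*pi/9)) + 1*(1)*conj(exp(2*I*pi/3)) + 1*(exp(-2*I*pi/3))*conj(exp(2*I*pi/9)) + 1*(exp(2*I*pi/3))*conj(exp(-2*I*pi/9)) + 1*(1)*conj(exp(-2*I*pi/3)) + 1*(exp(-2*I*pi/3))*conj(exp(8*I*pi/9)) + 1*(exp(2*I*pi/3))*conj(exp(4*I*pi/9))
  = (1) + (exp(-2*I*pi/9)) + (exp(-4*I*pi/9)) + (exp(-2*I*pi/3)) + (exp(-8*I*pi/9)) + (exp(8*I*pi/9)) + (exp(2*I*pi/3)) + (exp(4*I*pi/9)) + (exp(2*I*pi/9))
  = 0.
(Exp terms are combined using exp(i*s)*conj(exp(i*t)) = exp(i*(s-t)), and sums of them are collapsed using the identity that for every m > 1 the m distinct m-th roots of unity sum to 0, e.g. 1 + exp(2*I*pi/3) + exp(-2*I*pi/3) = 0.)
Dividing by |G| = 9 gives 0/9 = 0, matching the row-orthogonality relation <chi_6, chi_7> = [chi_6 = chi_7].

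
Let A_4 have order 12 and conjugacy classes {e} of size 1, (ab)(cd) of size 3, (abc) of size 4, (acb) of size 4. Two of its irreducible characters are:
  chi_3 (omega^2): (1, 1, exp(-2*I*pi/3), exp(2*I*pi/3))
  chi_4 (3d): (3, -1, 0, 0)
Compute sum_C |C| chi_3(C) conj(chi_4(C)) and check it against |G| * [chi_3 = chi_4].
Sum = 0; so <chi_3, chi_4> = 0 (distinct irreducibles are orthogonal).

Working: Compute term by term over conjugacy classes (|C| * chi_3(C) * conj(chi_4(C))):
  1*(1)*conj(3) + 3*(1)*conj(-1) + 4*(exp(-2*I*pi/3))*conj(0) + 4*(exp(2*I*pi/3))*conj(0)
  = (3) + (-3) + (0) + (0)
  = 0.
(Exp terms are combined using exp(i*s)*conj(exp(i*t)) = exp(i*(s-t)), and sums of them are collapsed using the identity that for every m > 1 the m distinct m-th roots of unity sum to 0, e.g. 1 + exp(2*I*pi/3) + exp(-2*I*pi/3) = 0.)
Dividing by |G| = 12 gives 0/12 = 0, matching the row-orthogonality relation <chi_3, chi_4> = [chi_3 = chi_4].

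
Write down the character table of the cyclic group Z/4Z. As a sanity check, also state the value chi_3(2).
Character table of Z/4Z (irreps indexed chi_0,...,chi_3 with chi_k(m) = zeta_4^(k*m), zeta_4 = exp(2*pi*i/4)):
  irrep \ class  {0} (size 1)  {1} (size 1)  {2} (size 1)  {3} (size 1)
  chi_0          1             1             1             1           
  chi_1          1             I             -1            -I          
  chi_2          1             -1            1             -1          
  chi_3          1             -I            -1            I           

Spot check: chi_3(2) = zeta_4^(3*2) = zeta_4^6 = -1.

Derivation: Z/4Z is abelian, so all 4 irreducible complex representations are 1-dimensional. They are given by chi_k(m) = zeta_4^(k*m) for k = 0,...,3. Row orthogonality: sum_m chi_k(m) conj(chi_l(m)) = 4 * [k = l].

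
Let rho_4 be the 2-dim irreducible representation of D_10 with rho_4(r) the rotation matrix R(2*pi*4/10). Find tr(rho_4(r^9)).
chi_{rho_4}(r^9) = 2*cos(2*pi*4*9/10) = -sqrt(5)/2 - 1/2

Proof sketch: rho_4(r^9) is rotation by angle 2*pi*4*9/10, whose trace is 2*cos(2*pi*4*9/10) = -sqrt(5)/2 - 1/2.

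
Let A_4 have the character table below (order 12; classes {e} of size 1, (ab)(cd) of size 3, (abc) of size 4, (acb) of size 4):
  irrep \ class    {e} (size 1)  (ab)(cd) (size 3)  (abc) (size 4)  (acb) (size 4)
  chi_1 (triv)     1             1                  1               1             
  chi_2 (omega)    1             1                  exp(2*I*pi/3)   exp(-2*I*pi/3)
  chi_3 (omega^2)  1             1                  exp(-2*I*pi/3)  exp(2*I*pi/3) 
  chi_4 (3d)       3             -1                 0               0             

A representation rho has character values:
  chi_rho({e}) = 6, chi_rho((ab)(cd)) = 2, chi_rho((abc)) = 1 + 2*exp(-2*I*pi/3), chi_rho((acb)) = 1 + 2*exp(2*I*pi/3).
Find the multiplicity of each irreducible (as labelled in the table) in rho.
Multiplicities: chi_1: 1, chi_2: 0, chi_3: 2, chi_4: 1.

Why: Use <chi_rho, chi> = (1/|G|) sum_C |C| * chi_rho(C) * conj(chi(C)) with |G| = 12 for each irreducible chi in the table:
  <chi_rho, chi_1> = (1/12)[1*(6)*conj(1) + 3*(2)*conj(1) + 4*(1 + 2*exp(-2*I*pi/3))*conj(1) + 4*(1 + 2*exp(2*I*pi/3))*conj(1)]
      = (1/12)[(6) + (6) + (4 + 8*exp(-2*I*pi/3)) + (4 + 8*exp(2*I*pi/3))] = 12/12 = 1
  <chi_rho, chi_2> = (1/12)[1*(6)*conj(1) + 3*(2)*conj(1) + 4*(1 + 2*exp(-2*I*pi/3))*conj(exp(2*I*pi/3)) + 4*(1 + 2*exp(2*I*pi/3))*conj(exp(-2*I*pi/3))]
      = (1/12)[(6) + (6) + (4*exp(-2*I*pi/3) + 8*exp(2*I*pi/3)) + (8*exp(-2*I*pi/3) + 4*exp(2*I*pi/3))] = 0/12 = 0
  <chi_rho, chi_3> = (1/12)[1*(6)*conj(1) + 3*(2)*conj(1) + 4*(1 + 2*exp(-2*I*pi/3))*conj(exp(-2*I*pi/3)) + 4*(1 + 2*exp(2*I*pi/3))*conj(exp(2*I*pi/3))]
      = (1/12)[(6) + (6) + (8 + 4*exp(2*I*pi/3)) + (8 + 4*exp(-2*I*pi/3))] = 24/12 = 2
  <chi_rho, chi_4> = (1/12)[1*(6)*conj(3) + 3*(2)*conj(-1) + 4*(1 + 2*exp(-2*I*pi/3))*conj(0) + 4*(1 + 2*exp(2*I*pi/3))*conj(0)]
      = (1/12)[(18) + (-6) + (0) + (0)] = 12/12 = 1
(Exp terms are combined using exp(i*s)*conj(exp(i*t)) = exp(i*(s-t)), and sums of them are collapsed using the identity that for every m > 1 the m distinct m-th roots of unity sum to 0, e.g. 1 + exp(2*I*pi/3) + exp(-2*I*pi/3) = 0.)
Dimension check: dim(rho) = sum (mult * dim) = 1*1 + 0*1 + 2*1 + 1*3 = 6 = chi_rho(e) = 6.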